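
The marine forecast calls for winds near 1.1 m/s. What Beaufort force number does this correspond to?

1.1 m/s lies in the Beaufort 1 band (light air, 0.3–1.5 m/s).

Beaufort force 1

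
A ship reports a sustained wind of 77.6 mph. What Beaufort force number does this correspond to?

Beaufort force 12

77.6 mph = 34.7 m/s, which is Beaufort 12 (hurricane force, ≥32.7 m/s).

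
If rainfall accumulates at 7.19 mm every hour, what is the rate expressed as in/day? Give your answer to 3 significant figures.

7.19 mm/hour × 0.0393701 in/mm × 24 hour/day = 6.79 in/day.

6.79 in/day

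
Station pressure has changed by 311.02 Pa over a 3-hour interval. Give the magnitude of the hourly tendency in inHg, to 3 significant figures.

311.02 Pa / 3 h × 0.0002953 inHg/Pa = 0.0306 inHg/h.

0.0306 inHg per hour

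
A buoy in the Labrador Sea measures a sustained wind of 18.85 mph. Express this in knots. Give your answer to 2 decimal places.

1 mph = 0.868976 kt, so 18.85 × 0.868976 = 16.38 kt.

16.38 kt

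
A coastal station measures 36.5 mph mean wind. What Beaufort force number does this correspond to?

Beaufort force 7

36.5 mph = 16.3 m/s, which is Beaufort 7 (near gale, 13.9–17.1 m/s).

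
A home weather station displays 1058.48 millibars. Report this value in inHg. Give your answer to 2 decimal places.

31.26 inHg

1 mb = 0.02953 inHg, so 1058.48 × 0.02953 = 31.26 inHg.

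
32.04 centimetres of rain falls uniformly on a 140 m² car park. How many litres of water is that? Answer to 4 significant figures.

Depth: 32.04 cm × 10 = 320.4 mm.
1 mm over 1 m² is 1 L, so volume = 320.4 × 140 = 44856 L ≈ 44860 L.

44860 litres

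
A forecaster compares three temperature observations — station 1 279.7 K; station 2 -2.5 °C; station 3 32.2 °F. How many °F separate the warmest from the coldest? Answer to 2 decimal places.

16.29 °F

station 1: 279.7 K = 6.550 °C.
station 3: 32.2 °F = 0.111 °C.
Spread: 6.550 − (-2.500) = 9.050 °C = 16.29 °F.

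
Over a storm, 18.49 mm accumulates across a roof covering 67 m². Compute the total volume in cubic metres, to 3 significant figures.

1.24 cubic metres

1 mm over 1 m² is 1 L, so volume = 18.49 × 67 = 1238.83 L = 1.24 m³.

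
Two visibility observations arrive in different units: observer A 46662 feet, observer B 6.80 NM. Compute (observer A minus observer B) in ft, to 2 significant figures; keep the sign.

observer B: 6.80 nmi = 41317.59 ft.
Difference: 46662.00 − 41317.59 = 5300 ft.

5300 ft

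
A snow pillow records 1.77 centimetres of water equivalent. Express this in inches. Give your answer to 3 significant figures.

0.697 in

1 cm = 0.393701 in, so 1.77 × 0.393701 = 0.697 in.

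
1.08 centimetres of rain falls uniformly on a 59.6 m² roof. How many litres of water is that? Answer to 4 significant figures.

Depth: 1.08 cm × 10 = 10.8 mm.
1 mm over 1 m² is 1 L, so volume = 10.8 × 59.6 = 643.68 L ≈ 643.7 L.

643.7 litres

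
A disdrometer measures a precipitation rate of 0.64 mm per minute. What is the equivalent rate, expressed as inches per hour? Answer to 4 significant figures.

0.64 mm/minute × 0.0393701 in/mm × 60 minute/hour = 1.512 in/hour.

1.512 in/hour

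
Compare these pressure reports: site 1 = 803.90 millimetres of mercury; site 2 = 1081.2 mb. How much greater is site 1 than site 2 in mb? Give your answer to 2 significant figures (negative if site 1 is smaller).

-9.4 mb

site 1: 803.90 mmHg = 1071.779 mb.
Difference: 1071.779 − 1081.200 = -9.4 mb.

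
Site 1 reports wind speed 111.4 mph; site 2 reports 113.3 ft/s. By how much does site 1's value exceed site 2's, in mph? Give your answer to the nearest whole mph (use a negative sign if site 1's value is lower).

34 mph

site 2: 113.3 ft/s = 77.25 mph.
Difference: 111.40 − 77.25 = 34 mph.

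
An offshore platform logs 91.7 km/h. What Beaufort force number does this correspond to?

91.7 km/h = 25.5 m/s, which is Beaufort 10 (storm, 24.5–28.4 m/s).

Beaufort force 10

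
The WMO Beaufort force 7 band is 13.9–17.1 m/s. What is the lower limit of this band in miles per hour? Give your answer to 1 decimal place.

31.1 mph

13.9–17.1 m/s × 2.237 = 31.1–38.3 mph.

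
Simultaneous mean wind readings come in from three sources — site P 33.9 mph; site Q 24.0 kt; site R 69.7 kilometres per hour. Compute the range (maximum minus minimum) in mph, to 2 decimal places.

15.69 mph

site Q: 24.0 kt = 27.6187 mph.
site R: 69.7 km/h = 43.3096 mph.
Spread: 43.3096 − 27.6187 = 15.69 mph.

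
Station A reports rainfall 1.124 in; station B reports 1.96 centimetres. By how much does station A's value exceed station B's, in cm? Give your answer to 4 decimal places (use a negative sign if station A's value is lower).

station A: 1.124 in = 2.854960 cm.
Difference: 2.854960 − 1.960000 = 0.8950 cm.

0.8950 cm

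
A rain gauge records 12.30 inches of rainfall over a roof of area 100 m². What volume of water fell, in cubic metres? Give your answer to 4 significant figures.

Depth: 12.30 in × 25.4 = 312.42 mm.
1 mm over 1 m² is 1 L, so volume = 312.42 × 100 = 31242 L = 31.24 m³.

31.24 cubic metres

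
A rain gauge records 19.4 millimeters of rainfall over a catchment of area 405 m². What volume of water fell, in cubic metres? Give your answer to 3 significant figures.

1 mm over 1 m² is 1 L, so volume = 19.4 × 405 = 7857 L = 7.86 m³.

7.86 cubic metres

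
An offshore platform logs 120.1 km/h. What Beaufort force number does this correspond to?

120.1 km/h = 33.4 m/s, which is Beaufort 12 (hurricane force, ≥32.7 m/s).

Beaufort force 12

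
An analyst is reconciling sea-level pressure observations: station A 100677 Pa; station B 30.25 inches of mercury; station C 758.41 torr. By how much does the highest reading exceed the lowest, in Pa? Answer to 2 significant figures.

station B: 30.25 inHg = 102438.27 Pa.
station C: 758.41 mmHg = 101113.03 Pa.
Spread: 102438.27 − 100677.00 = 1800 Pa.

1800 Pa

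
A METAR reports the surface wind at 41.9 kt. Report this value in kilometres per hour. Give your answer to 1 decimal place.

1 kt = 1.852 km/h, so 41.9 × 1.852 = 77.6 km/h.

77.6 km/h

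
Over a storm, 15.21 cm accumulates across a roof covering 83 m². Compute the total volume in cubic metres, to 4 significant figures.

Depth: 15.21 cm × 10 = 152.1 mm.
1 mm over 1 m² is 1 L, so volume = 152.1 × 83 = 12624.3 L = 12.62 m³.

12.62 cubic metres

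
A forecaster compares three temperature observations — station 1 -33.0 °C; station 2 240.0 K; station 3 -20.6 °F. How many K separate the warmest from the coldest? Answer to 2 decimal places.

station 2: 240.0 K = -33.150 °C.
station 3: -20.6 °F = -29.222 °C.
Spread: (-29.222) − (-33.150) = 3.928 °C.

3.93 K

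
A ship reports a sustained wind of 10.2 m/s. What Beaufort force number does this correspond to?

Beaufort force 5

10.2 m/s lies in the Beaufort 5 band (fresh breeze, 8.0–10.7 m/s).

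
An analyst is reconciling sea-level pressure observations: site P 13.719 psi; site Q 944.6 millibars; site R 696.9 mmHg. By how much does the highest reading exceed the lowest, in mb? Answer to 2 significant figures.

17 mb

site P: 13.719 psi = 945.89 mb.
site R: 696.9 mmHg = 929.12 mb.
Spread: 945.89 − 929.12 = 17 mb.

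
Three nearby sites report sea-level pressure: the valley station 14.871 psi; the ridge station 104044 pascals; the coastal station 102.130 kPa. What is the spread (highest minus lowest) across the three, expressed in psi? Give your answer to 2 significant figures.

0.28 psi

the ridge station: 104044 Pa = 15.0903 psi.
the coastal station: 102.130 kPa = 14.8127 psi.
Spread: 15.0903 − 14.8127 = 0.28 psi.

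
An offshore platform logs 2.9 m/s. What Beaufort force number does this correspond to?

Beaufort force 2

2.9 m/s lies in the Beaufort 2 band (light breeze, 1.6–3.3 m/s).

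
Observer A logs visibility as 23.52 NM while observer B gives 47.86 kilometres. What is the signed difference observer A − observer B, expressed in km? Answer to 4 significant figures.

observer A: 23.52 nmi = 43.55904 km.
Difference: 43.55904 − 47.86000 = -4.301 km.

-4.301 km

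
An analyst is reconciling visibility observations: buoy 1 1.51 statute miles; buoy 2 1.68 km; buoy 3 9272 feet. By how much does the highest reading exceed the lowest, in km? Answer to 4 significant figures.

1.146 km

buoy 1: 1.51 SM = 2.43011 km.
buoy 3: 9272 ft = 2.82611 km.
Spread: 2.82611 − 1.68000 = 1.146 km.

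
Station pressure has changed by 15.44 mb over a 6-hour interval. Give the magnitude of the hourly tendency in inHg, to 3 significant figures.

15.44 mb / 6 h × 0.02953 inHg/mb = 0.0760 inHg/h.

0.0760 inHg per hour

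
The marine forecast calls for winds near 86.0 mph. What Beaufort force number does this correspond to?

86.0 mph = 38.4 m/s, which is Beaufort 12 (hurricane force, ≥32.7 m/s).

Beaufort force 12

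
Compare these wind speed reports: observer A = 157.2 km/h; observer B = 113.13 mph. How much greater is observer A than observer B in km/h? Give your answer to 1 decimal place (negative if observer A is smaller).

observer B: 113.13 mph = 182.065 km/h.
Difference: 157.200 − 182.065 = -24.9 km/h.

-24.9 km/h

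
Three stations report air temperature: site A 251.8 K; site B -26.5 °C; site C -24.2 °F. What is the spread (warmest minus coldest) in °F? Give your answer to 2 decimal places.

17.77 °F

site A: 251.8 K = -21.350 °C.
site C: -24.2 °F = -31.222 °C.
Spread: (-21.350) − (-31.222) = 9.872 °C = 17.77 °F.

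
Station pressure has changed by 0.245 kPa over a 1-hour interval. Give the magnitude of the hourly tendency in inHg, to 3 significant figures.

0.0723 inHg per hour

0.245 kPa / 1 h × 0.2953 inHg/kPa = 0.0723 inHg/h.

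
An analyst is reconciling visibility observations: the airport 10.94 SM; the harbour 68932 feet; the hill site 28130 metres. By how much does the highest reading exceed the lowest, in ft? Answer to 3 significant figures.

34500 ft

the airport: 10.94 SM = 57763.20 ft.
the hill site: 28130 m = 92290.03 ft.
Spread: 92290.03 − 57763.20 = 34500 ft.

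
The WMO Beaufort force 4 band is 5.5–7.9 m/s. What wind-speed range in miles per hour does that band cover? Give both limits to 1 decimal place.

5.5–7.9 m/s × 2.237 = 12.3–17.7 mph.

12.3 to 17.7 mph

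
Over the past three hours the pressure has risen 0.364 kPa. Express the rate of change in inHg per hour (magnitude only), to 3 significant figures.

0.364 kPa / 3 h × 0.2953 inHg/kPa = 0.0358 inHg/h.

0.0358 inHg per hour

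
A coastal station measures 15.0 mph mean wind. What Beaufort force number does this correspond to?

Beaufort force 4

15.0 mph = 6.7 m/s, which is Beaufort 4 (moderate breeze, 5.5–7.9 m/s).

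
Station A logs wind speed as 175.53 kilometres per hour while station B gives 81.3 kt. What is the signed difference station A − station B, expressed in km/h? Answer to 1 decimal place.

25.0 km/h

station B: 81.3 kt = 150.568 km/h.
Difference: 175.530 − 150.568 = 25.0 km/h.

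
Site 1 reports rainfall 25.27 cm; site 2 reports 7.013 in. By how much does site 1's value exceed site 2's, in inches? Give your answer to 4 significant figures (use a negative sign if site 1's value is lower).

2.936 in

site 1: 25.27 cm = 9.94882 in.
Difference: 9.94882 − 7.01300 = 2.936 in.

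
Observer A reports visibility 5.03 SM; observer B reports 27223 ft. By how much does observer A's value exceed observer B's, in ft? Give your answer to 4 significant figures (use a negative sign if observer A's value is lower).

observer A: 5.03 SM = 26558.400 ft.
Difference: 26558.400 − 27223.000 = -664.6 ft.

-664.6 ft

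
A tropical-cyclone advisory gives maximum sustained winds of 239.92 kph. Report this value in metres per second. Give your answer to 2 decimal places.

66.64 m/s

1 km/h = 0.277778 m/s, so 239.92 × 0.277778 = 66.64 m/s.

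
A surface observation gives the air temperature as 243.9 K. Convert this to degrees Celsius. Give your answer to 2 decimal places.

-29.25 °C

°C = 243.9 − 273.15 = -29.25 °C.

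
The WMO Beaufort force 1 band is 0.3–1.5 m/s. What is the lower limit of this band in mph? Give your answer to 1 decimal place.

0.3–1.5 m/s × 2.237 = 0.7–3.4 mph.

0.7 mph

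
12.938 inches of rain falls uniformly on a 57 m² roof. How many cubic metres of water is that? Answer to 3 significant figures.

Depth: 12.938 in × 25.4 = 328.6252 mm.
1 mm over 1 m² is 1 L, so volume = 328.6252 × 57 = 18731.636 L = 18.7 m³.

18.7 cubic metres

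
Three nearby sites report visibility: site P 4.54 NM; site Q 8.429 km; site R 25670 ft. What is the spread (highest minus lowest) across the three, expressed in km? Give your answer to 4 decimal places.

site P: 4.54 nmi = 8.408080 km.
site R: 25670 ft = 7.824216 km.
Spread: 8.429000 − 7.824216 = 0.6048 km.

0.6048 km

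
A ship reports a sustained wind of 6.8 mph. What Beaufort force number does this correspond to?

Beaufort force 2

6.8 mph = 3.0 m/s, which is Beaufort 2 (light breeze, 1.6–3.3 m/s).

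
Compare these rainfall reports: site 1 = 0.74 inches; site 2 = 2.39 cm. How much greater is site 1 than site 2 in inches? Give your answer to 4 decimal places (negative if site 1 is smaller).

site 2: 2.39 cm = 0.940945 in.
Difference: 0.740000 − 0.940945 = -0.2009 in.

-0.2009 in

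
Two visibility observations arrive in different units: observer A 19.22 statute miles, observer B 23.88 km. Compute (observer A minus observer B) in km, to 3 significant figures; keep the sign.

observer A: 19.22 SM = 30.9316 km.
Difference: 30.9316 − 23.8800 = 7.05 km.

7.05 km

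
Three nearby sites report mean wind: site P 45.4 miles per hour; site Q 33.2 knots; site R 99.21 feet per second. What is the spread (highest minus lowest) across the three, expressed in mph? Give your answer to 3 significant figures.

site Q: 33.2 kt = 38.206 mph.
site R: 99.21 ft/s = 67.643 mph.
Spread: 67.643 − 38.206 = 29.4 mph.

29.4 mph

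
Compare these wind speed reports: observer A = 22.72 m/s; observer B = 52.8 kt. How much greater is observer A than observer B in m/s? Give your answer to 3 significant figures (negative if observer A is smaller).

-4.44 m/s

observer B: 52.8 kt = 27.1627 m/s.
Difference: 22.7200 − 27.1627 = -4.44 m/s.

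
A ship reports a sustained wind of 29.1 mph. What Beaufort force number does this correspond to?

Beaufort force 6

29.1 mph = 13.0 m/s, which is Beaufort 6 (strong breeze, 10.8–13.8 m/s).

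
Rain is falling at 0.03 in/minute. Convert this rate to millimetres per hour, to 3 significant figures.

45.7 mm/hour

0.03 in/minute × 25.4 mm/in × 60 minute/hour = 45.7 mm/hour.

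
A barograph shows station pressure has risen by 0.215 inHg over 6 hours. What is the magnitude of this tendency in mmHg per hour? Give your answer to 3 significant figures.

0.910 mmHg per hour

0.215 inHg / 6 h × 25.4 mmHg/inHg = 0.910 mmHg/h.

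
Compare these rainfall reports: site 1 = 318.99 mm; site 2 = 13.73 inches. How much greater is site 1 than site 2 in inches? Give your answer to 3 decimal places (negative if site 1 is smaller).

site 1: 318.99 mm = 12.55866 in.
Difference: 12.55866 − 13.73000 = -1.171 in.

-1.171 in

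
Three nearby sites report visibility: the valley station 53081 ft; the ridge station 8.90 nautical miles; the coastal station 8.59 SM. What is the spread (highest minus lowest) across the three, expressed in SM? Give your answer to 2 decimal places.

the valley station: 53081 ft = 10.0532 SM.
the ridge station: 8.90 nmi = 10.2419 SM.
Spread: 10.2419 − 8.5900 = 1.65 SM.

1.65 SM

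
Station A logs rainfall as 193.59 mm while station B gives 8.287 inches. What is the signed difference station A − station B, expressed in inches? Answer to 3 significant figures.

station A: 193.59 mm = 7.62165 in.
Difference: 7.62165 − 8.28700 = -0.665 in.

-0.665 in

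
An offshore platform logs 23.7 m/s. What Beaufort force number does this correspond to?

Beaufort force 9

23.7 m/s lies in the Beaufort 9 band (strong gale, 20.8–24.4 m/s).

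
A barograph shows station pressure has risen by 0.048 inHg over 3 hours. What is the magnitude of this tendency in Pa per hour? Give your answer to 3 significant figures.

54.2 Pa per hour

0.048 inHg / 3 h × 3386.39 Pa/inHg = 54.2 Pa/h.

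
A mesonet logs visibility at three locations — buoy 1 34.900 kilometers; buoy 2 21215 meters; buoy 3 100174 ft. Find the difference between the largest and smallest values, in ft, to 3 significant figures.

buoy 1: 34.900 km = 114501.31 ft.
buoy 2: 21215 m = 69603.02 ft.
Spread: 114501.31 − 69603.02 = 44900 ft.

44900 ft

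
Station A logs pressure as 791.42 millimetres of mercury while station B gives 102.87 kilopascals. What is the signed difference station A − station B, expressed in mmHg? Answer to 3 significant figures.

station B: 102.87 kPa = 771.588 mmHg.
Difference: 791.420 − 771.588 = 19.8 mmHg.

19.8 mmHg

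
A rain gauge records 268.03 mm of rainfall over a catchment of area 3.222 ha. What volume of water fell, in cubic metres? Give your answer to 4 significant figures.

8636 cubic metres

Area: 3.222 ha = 32220 m².
1 mm over 1 m² is 1 L, so volume = 268.03 × 32220 = 8635926.6 L = 8636 m³.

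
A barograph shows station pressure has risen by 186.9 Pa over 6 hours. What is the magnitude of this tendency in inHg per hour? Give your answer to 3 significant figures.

186.9 Pa / 6 h × 0.0002953 inHg/Pa = 0.00920 inHg/h.

0.00920 inHg per hour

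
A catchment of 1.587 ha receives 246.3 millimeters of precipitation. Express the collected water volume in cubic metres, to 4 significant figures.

Area: 1.587 ha = 15870 m².
1 mm over 1 m² is 1 L, so volume = 246.3 × 15870 = 3908781 L = 3909 m³.

3909 cubic metres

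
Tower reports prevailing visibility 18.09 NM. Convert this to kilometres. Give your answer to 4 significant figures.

1 nmi = 1.852 km, so 18.09 × 1.852 = 33.50 km.

33.50 km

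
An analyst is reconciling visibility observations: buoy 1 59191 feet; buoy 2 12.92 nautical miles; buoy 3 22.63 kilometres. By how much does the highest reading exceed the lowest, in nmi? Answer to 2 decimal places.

buoy 1: 59191 ft = 9.7416 nmi.
buoy 3: 22.63 km = 12.2192 nmi.
Spread: 12.9200 − 9.7416 = 3.18 nmi.

3.18 nmi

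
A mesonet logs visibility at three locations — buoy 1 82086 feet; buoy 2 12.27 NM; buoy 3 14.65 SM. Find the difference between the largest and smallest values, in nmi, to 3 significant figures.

buoy 1: 82086 ft = 13.5096 nmi.
buoy 3: 14.65 SM = 12.7305 nmi.
Spread: 13.5096 − 12.2700 = 1.24 nmi.

1.24 nmi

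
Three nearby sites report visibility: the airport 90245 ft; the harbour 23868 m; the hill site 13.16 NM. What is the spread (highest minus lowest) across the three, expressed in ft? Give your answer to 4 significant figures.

11940 ft

the harbour: 23868 m = 78307.09 ft.
the hill site: 13.16 nmi = 79961.68 ft.
Spread: 90245.00 − 78307.09 = 11940 ft.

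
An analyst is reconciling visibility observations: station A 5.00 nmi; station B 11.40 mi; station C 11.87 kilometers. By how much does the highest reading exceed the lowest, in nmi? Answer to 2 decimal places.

station B: 11.40 SM = 9.9063 nmi.
station C: 11.87 km = 6.4093 nmi.
Spread: 9.9063 − 5.0000 = 4.91 nmi.

4.91 nmi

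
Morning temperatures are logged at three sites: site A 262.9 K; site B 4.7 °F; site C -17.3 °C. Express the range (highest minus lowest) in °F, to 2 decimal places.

site A: 262.9 K = -10.250 °C.
site B: 4.7 °F = -15.167 °C.
Spread: (-10.250) − (-17.300) = 7.050 °C = 12.69 °F.

12.69 °F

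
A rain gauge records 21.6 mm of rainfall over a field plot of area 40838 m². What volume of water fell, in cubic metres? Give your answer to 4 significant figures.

882.1 cubic metres

1 mm over 1 m² is 1 L, so volume = 21.6 × 40838 = 882100.8 L = 882.1 m³.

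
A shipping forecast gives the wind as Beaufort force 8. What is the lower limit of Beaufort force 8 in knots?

Beaufort 8 (gale) spans 34–40 knots.

34 kt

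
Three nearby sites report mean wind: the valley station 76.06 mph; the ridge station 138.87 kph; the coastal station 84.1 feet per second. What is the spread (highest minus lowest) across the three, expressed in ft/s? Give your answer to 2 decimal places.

the valley station: 76.06 mph = 111.5547 ft/s.
the ridge station: 138.87 km/h = 126.5584 ft/s.
Spread: 126.5584 − 84.1000 = 42.46 ft/s.

42.46 ft/s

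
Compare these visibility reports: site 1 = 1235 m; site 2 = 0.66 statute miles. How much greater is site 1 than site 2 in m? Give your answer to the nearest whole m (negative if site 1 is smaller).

173 m

site 2: 0.66 SM = 1062.17 m.
Difference: 1235.00 − 1062.17 = 173 m.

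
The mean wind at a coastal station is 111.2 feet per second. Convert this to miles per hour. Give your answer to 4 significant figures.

1 ft/s = 0.681818 mph, so 111.2 × 0.681818 = 75.82 mph.

75.82 mph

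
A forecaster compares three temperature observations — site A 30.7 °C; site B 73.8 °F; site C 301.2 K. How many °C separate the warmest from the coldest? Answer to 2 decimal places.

site B: 73.8 °F = 23.222 °C.
site C: 301.2 K = 28.050 °C.
Spread: 30.700 − 23.222 = 7.478 °C.

7.48 °C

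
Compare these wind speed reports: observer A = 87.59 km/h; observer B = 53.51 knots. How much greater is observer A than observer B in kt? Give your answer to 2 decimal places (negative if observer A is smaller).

observer A: 87.59 km/h = 47.2948 kt.
Difference: 47.2948 − 53.5100 = -6.22 kt.

-6.22 kt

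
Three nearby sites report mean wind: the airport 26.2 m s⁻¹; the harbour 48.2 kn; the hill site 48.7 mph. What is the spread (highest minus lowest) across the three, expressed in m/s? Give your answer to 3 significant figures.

4.43 m/s

the harbour: 48.2 kt = 24.7962 m/s.
the hill site: 48.7 mph = 21.7708 m/s.
Spread: 26.2000 − 21.7708 = 4.43 m/s.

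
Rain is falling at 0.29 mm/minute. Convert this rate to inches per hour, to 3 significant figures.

0.29 mm/minute × 0.0393701 in/mm × 60 minute/hour = 0.685 in/hour.

0.685 in/hour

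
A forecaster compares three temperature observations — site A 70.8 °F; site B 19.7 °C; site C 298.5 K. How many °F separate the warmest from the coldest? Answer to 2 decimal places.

site A: 70.8 °F = 21.556 °C.
site C: 298.5 K = 25.350 °C.
Spread: 25.350 − 19.700 = 5.650 °C = 10.17 °F.

10.17 °F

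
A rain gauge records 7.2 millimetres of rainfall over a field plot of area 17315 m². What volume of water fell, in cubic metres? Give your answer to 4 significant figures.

124.7 cubic metres

1 mm over 1 m² is 1 L, so volume = 7.2 × 17315 = 124668 L = 124.7 m³.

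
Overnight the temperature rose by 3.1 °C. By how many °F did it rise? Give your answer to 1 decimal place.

5.6 °F

For a temperature change the 32° offset cancels: Δ°F = 3.1 × 1.8 = 5.6 °F.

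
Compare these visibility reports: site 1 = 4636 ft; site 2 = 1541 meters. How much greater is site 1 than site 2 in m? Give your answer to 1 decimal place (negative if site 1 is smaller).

-127.9 m

site 1: 4636 ft = 1413.053 m.
Difference: 1413.053 − 1541.000 = -127.9 m.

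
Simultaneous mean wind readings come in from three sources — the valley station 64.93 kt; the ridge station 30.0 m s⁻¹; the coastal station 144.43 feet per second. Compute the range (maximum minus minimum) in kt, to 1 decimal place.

27.3 kt

the ridge station: 30.0 m/s = 58.315 kt.
the coastal station: 144.43 ft/s = 85.572 kt.
Spread: 85.572 − 58.315 = 27.3 kt.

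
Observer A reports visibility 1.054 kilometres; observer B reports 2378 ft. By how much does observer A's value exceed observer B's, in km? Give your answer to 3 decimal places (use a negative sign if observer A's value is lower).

observer B: 2378 ft = 0.72481 km.
Difference: 1.05400 − 0.72481 = 0.329 km.

0.329 km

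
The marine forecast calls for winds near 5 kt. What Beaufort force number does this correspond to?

Beaufort force 2

5 kt lies in the Beaufort 2 band (light breeze, 4–6 kt).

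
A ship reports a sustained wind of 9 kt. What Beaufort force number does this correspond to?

Beaufort force 3

9 kt lies in the Beaufort 3 band (gentle breeze, 7–10 kt).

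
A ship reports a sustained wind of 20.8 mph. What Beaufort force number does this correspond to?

Beaufort force 5

20.8 mph = 9.3 m/s, which is Beaufort 5 (fresh breeze, 8.0–10.7 m/s).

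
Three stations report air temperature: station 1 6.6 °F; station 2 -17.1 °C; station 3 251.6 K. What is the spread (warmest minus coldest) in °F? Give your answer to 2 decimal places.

station 1: 6.6 °F = -14.111 °C.
station 3: 251.6 K = -21.550 °C.
Spread: (-14.111) − (-21.550) = 7.439 °C = 13.39 °F.

13.39 °F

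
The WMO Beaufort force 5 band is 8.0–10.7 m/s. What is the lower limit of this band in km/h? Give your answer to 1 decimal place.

8.0–10.7 m/s × 3.6 = 28.8–38.5 km/h.

28.8 km/h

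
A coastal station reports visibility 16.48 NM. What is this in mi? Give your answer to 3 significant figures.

1 nmi = 1.15078 SM, so 16.48 × 1.15078 = 19.0 SM.

19.0 SM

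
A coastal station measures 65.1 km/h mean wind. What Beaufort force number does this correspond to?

Beaufort force 8

65.1 km/h = 18.1 m/s, which is Beaufort 8 (gale, 17.2–20.7 m/s).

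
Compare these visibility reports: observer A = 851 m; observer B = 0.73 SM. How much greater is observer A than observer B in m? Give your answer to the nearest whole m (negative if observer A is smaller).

-324 m

observer B: 0.73 SM = 1174.82 m.
Difference: 851.00 − 1174.82 = -324 m.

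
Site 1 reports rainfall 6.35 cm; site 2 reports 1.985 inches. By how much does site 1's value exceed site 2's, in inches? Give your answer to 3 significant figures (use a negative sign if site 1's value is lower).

site 1: 6.35 cm = 2.50000 in.
Difference: 2.50000 − 1.98500 = 0.515 in.

0.515 in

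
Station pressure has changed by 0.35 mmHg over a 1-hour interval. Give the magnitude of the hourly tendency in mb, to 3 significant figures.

0.35 mmHg / 1 h × 1.33322 mb/mmHg = 0.467 mb/h.

0.467 mb per hour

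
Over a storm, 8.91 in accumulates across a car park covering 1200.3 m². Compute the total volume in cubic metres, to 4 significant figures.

271.6 cubic metres

Depth: 8.91 in × 25.4 = 226.314 mm.
1 mm over 1 m² is 1 L, so volume = 226.314 × 1200.3 = 271644.69 L = 271.6 m³.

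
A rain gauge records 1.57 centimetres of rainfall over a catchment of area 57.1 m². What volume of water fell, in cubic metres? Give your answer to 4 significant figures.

0.8965 cubic metres

Depth: 1.57 cm × 10 = 15.7 mm.
1 mm over 1 m² is 1 L, so volume = 15.7 × 57.1 = 896.47 L = 0.8965 m³.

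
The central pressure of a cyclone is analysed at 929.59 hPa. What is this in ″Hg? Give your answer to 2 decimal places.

27.45 inHg

1 hPa = 0.02953 inHg, so 929.59 × 0.02953 = 27.45 inHg.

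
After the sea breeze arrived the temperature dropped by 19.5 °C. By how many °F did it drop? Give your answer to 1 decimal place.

35.1 °F

Converting a difference, only the 9/5 scale factor applies: Δ°F = 19.5 × 1.8 = 35.1 °F.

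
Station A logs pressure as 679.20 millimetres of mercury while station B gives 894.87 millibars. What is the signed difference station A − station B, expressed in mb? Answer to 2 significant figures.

station A: 679.20 mmHg = 905.53 mb.
Difference: 905.53 − 894.87 = 11 mb.

11 mb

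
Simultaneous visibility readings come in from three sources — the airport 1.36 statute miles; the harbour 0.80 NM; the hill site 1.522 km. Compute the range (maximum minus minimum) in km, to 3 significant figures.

the airport: 1.36 SM = 2.18871 km.
the harbour: 0.80 nmi = 1.48160 km.
Spread: 2.18871 − 1.48160 = 0.707 km.

0.707 km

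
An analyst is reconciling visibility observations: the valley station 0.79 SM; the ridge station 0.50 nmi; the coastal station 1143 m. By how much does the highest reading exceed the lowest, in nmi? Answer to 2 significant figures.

the valley station: 0.79 SM = 0.6865 nmi.
the coastal station: 1143 m = 0.6172 nmi.
Spread: 0.6865 − 0.5000 = 0.19 nmi.

0.19 nmi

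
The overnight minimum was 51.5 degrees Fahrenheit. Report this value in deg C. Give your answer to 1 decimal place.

10.8 °C

°C = (°F − 32) × 5/9 = (51.5 − 32) / 1.8 = 10.8 °C.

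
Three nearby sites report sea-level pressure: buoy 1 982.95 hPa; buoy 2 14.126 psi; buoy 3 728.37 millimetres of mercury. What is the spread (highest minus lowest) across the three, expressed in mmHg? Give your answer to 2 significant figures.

8.9 mmHg

buoy 1: 982.95 hPa = 737.273 mmHg.
buoy 2: 14.126 psi = 730.525 mmHg.
Spread: 737.273 − 728.370 = 8.9 mmHg.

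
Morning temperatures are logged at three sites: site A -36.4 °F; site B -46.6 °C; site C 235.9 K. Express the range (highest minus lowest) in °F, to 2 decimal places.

site A: -36.4 °F = -38.000 °C.
site C: 235.9 K = -37.250 °C.
Spread: (-37.250) − (-46.600) = 9.350 °C = 16.83 °F.

16.83 °F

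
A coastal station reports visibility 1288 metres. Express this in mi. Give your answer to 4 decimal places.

1 m = 0.000621371 SM, so 1288 × 0.000621371 = 0.8003 SM.

0.8003 SM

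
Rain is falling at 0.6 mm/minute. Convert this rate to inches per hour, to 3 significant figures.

1.42 in/hour

0.6 mm/minute × 0.0393701 in/mm × 60 minute/hour = 1.42 in/hour.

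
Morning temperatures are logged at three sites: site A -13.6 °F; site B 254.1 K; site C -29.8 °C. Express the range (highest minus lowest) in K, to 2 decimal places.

10.75 K

site A: -13.6 °F = -25.333 °C.
site B: 254.1 K = -19.050 °C.
Spread: (-19.050) − (-29.800) = 10.750 °C.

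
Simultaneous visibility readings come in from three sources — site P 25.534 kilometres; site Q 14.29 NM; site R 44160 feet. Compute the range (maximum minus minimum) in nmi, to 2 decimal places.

7.02 nmi

site P: 25.534 km = 13.7873 nmi.
site R: 44160 ft = 7.2678 nmi.
Spread: 14.2900 − 7.2678 = 7.02 nmi.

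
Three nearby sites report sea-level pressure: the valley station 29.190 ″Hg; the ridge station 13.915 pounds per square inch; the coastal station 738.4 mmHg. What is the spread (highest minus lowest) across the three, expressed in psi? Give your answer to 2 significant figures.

0.42 psi

the valley station: 29.190 inHg = 14.3368 psi.
the coastal station: 738.4 mmHg = 14.2783 psi.
Spread: 14.3368 − 13.9150 = 0.42 psi.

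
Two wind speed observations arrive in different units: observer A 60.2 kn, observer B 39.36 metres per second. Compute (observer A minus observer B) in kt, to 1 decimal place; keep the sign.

-16.3 kt

observer B: 39.36 m/s = 76.510 kt.
Difference: 60.200 − 76.510 = -16.3 kt.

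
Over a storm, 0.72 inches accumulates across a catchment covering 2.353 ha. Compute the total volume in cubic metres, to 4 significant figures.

430.3 cubic metres

Depth: 0.72 in × 25.4 = 18.288 mm.
Area: 2.353 ha = 23530 m².
1 mm over 1 m² is 1 L, so volume = 18.288 × 23530 = 430316.64 L = 430.3 m³.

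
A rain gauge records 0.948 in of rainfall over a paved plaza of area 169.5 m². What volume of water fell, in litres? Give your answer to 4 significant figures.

4081 litres

Depth: 0.948 in × 25.4 = 24.0792 mm.
1 mm over 1 m² is 1 L, so volume = 24.0792 × 169.5 = 4081.4244 L ≈ 4081 L.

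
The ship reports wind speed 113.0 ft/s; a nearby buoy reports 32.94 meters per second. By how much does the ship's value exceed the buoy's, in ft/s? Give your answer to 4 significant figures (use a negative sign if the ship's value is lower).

4.929 ft/s

the buoy: 32.94 m/s = 108.07087 ft/s.
Difference: 113.00000 − 108.07087 = 4.929 ft/s.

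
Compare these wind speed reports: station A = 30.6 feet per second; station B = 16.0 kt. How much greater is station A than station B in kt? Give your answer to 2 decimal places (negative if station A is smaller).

2.13 kt

station A: 30.6 ft/s = 18.1300 kt.
Difference: 18.1300 − 16.0000 = 2.13 kt.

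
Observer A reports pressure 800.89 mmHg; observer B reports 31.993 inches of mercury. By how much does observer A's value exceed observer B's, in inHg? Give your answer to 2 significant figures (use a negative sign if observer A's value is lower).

-0.46 inHg

observer A: 800.89 mmHg = 31.5311 inHg.
Difference: 31.5311 − 31.9930 = -0.46 inHg.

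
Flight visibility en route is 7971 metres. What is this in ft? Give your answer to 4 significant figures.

1 m = 3.28084 ft, so 7971 × 3.28084 = 26150 ft.

26150 ft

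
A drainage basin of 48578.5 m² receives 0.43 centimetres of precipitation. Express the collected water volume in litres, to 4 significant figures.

208900 litres

Depth: 0.43 cm × 10 = 4.3 mm.
1 mm over 1 m² is 1 L, so volume = 4.3 × 48578.5 = 208887.55 L ≈ 208900 L.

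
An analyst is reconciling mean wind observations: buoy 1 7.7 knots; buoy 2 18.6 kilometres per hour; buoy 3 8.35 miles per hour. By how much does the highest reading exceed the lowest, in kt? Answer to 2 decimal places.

buoy 2: 18.6 km/h = 10.0432 kt.
buoy 3: 8.35 mph = 7.2560 kt.
Spread: 10.0432 − 7.2560 = 2.79 kt.

2.79 kt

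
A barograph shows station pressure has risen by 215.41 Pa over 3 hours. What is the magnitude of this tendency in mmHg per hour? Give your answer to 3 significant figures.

0.539 mmHg per hour

215.41 Pa / 3 h × 0.00750062 mmHg/Pa = 0.539 mmHg/h.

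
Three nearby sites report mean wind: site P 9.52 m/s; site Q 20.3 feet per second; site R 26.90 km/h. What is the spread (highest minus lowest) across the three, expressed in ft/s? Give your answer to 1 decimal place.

site P: 9.52 m/s = 31.234 ft/s.
site R: 26.90 km/h = 24.515 ft/s.
Spread: 31.234 − 20.300 = 10.9 ft/s.

10.9 ft/s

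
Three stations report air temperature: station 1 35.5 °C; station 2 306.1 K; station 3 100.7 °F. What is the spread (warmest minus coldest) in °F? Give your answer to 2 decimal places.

station 2: 306.1 K = 32.950 °C.
station 3: 100.7 °F = 38.167 °C.
Spread: 38.167 − 32.950 = 5.217 °C = 9.39 °F.

9.39 °F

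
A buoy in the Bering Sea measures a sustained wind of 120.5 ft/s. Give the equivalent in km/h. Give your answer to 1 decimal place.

132.2 km/h

1 ft/s = 1.09728 km/h, so 120.5 × 1.09728 = 132.2 km/h.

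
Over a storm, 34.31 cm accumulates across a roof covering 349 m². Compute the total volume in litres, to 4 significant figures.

Depth: 34.31 cm × 10 = 343.1 mm.
1 mm over 1 m² is 1 L, so volume = 343.1 × 349 = 119741.9 L ≈ 119700 L.

119700 litres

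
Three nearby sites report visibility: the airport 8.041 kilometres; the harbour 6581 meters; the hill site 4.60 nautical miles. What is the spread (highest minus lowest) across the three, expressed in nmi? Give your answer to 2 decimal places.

the airport: 8.041 km = 4.3418 nmi.
the harbour: 6581 m = 3.5535 nmi.
Spread: 4.6000 − 3.5535 = 1.05 nmi.

1.05 nmi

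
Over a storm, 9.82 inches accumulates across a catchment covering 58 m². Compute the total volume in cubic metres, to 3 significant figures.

Depth: 9.82 in × 25.4 = 249.428 mm.
1 mm over 1 m² is 1 L, so volume = 249.428 × 58 = 14466.824 L = 14.5 m³.

14.5 cubic metres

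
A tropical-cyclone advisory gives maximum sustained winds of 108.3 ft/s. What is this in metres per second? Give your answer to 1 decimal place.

1 ft/s = 0.3048 m/s, so 108.3 × 0.3048 = 33.0 m/s.

33.0 m/s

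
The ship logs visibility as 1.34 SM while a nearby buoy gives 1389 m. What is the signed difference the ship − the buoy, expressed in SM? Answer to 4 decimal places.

0.4769 SM

the buoy: 1389 m = 0.863085 SM.
Difference: 1.340000 − 0.863085 = 0.4769 SM.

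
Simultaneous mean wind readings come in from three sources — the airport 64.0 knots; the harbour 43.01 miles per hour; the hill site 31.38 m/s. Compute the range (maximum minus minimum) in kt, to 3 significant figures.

the harbour: 43.01 mph = 37.375 kt.
the hill site: 31.38 m/s = 60.998 kt.
Spread: 64.000 − 37.375 = 26.6 kt.

26.6 kt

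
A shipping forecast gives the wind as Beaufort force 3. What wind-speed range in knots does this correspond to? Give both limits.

7 to 10 kt

Beaufort 3 (gentle breeze) spans 7–10 knots.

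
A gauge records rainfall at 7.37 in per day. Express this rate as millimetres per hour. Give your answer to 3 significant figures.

7.80 mm/hour

7.37 in/day × 25.4 mm/in × 0.0416667 day/hour = 7.80 mm/hour.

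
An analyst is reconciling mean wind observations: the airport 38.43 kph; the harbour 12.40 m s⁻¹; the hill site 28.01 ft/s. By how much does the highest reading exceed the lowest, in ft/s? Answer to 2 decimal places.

the airport: 38.43 km/h = 35.0230 ft/s.
the harbour: 12.40 m/s = 40.6824 ft/s.
Spread: 40.6824 − 28.0100 = 12.67 ft/s.

12.67 ft/s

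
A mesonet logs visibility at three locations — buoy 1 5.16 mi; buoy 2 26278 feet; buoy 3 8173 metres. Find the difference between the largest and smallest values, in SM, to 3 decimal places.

0.183 SM

buoy 2: 26278 ft = 4.97689 SM.
buoy 3: 8173 m = 5.07847 SM.
Spread: 5.16000 − 4.97689 = 0.183 SM.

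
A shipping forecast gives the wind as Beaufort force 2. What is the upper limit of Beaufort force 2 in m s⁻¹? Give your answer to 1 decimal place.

Beaufort 2 (light breeze) spans 1.6–3.3 m/s.

3.3 m/s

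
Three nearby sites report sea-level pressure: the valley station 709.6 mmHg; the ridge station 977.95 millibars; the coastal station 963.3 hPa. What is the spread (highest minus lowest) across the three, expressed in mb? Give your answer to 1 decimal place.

the valley station: 709.6 mmHg = 946.056 mb.
the coastal station: 963.3 hPa = 963.300 mb.
Spread: 977.950 − 946.056 = 31.9 mb.

31.9 mb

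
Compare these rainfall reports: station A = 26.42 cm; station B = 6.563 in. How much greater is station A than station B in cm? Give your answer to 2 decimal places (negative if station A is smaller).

9.75 cm

station B: 6.563 in = 16.6700 cm.
Difference: 26.4200 − 16.6700 = 9.75 cm.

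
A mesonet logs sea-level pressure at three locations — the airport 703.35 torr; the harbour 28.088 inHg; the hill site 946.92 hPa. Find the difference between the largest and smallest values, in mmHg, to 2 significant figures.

10 mmHg

the harbour: 28.088 inHg = 713.44 mmHg.
the hill site: 946.92 hPa = 710.25 mmHg.
Spread: 713.44 − 703.35 = 10 mmHg.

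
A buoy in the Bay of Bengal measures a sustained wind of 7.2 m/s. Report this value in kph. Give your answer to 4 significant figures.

1 m/s = 3.6 km/h, so 7.2 × 3.6 = 25.92 km/h.

25.92 km/h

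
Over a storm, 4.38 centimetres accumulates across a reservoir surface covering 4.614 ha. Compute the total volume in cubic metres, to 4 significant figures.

2021 cubic metres

Depth: 4.38 cm × 10 = 43.8 mm.
Area: 4.614 ha = 46140 m².
1 mm over 1 m² is 1 L, so volume = 43.8 × 46140 = 2020932 L = 2021 m³.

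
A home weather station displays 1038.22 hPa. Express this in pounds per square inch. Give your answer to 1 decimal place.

15.1 psi

1 hPa = 0.0145038 psi, so 1038.22 × 0.0145038 = 15.1 psi.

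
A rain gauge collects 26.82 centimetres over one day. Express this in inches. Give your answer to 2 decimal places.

1 cm = 0.393701 in, so 26.82 × 0.393701 = 10.56 in.

10.56 in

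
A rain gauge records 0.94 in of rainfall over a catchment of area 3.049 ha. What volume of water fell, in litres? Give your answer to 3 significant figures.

728000 litres

Depth: 0.94 in × 25.4 = 23.876 mm.
Area: 3.049 ha = 30490 m².
1 mm over 1 m² is 1 L, so volume = 23.876 × 30490 = 727979.24 L ≈ 728000 L.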